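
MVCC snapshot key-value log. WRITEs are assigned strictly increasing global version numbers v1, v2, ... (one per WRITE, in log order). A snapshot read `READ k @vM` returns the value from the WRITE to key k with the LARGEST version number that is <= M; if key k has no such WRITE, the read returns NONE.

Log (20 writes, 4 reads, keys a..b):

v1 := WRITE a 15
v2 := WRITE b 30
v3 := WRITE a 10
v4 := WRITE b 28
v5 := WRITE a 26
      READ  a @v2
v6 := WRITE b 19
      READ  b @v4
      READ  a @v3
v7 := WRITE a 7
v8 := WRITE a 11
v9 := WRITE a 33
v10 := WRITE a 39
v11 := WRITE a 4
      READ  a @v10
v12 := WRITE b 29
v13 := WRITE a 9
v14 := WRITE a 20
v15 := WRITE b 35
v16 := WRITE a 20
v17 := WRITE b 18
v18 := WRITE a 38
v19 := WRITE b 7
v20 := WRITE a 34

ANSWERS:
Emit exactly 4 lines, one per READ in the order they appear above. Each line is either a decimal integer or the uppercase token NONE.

v1: WRITE a=15  (a history now [(1, 15)])
v2: WRITE b=30  (b history now [(2, 30)])
v3: WRITE a=10  (a history now [(1, 15), (3, 10)])
v4: WRITE b=28  (b history now [(2, 30), (4, 28)])
v5: WRITE a=26  (a history now [(1, 15), (3, 10), (5, 26)])
READ a @v2: history=[(1, 15), (3, 10), (5, 26)] -> pick v1 -> 15
v6: WRITE b=19  (b history now [(2, 30), (4, 28), (6, 19)])
READ b @v4: history=[(2, 30), (4, 28), (6, 19)] -> pick v4 -> 28
READ a @v3: history=[(1, 15), (3, 10), (5, 26)] -> pick v3 -> 10
v7: WRITE a=7  (a history now [(1, 15), (3, 10), (5, 26), (7, 7)])
v8: WRITE a=11  (a history now [(1, 15), (3, 10), (5, 26), (7, 7), (8, 11)])
v9: WRITE a=33  (a history now [(1, 15), (3, 10), (5, 26), (7, 7), (8, 11), (9, 33)])
v10: WRITE a=39  (a history now [(1, 15), (3, 10), (5, 26), (7, 7), (8, 11), (9, 33), (10, 39)])
v11: WRITE a=4  (a history now [(1, 15), (3, 10), (5, 26), (7, 7), (8, 11), (9, 33), (10, 39), (11, 4)])
READ a @v10: history=[(1, 15), (3, 10), (5, 26), (7, 7), (8, 11), (9, 33), (10, 39), (11, 4)] -> pick v10 -> 39
v12: WRITE b=29  (b history now [(2, 30), (4, 28), (6, 19), (12, 29)])
v13: WRITE a=9  (a history now [(1, 15), (3, 10), (5, 26), (7, 7), (8, 11), (9, 33), (10, 39), (11, 4), (13, 9)])
v14: WRITE a=20  (a history now [(1, 15), (3, 10), (5, 26), (7, 7), (8, 11), (9, 33), (10, 39), (11, 4), (13, 9), (14, 20)])
v15: WRITE b=35  (b history now [(2, 30), (4, 28), (6, 19), (12, 29), (15, 35)])
v16: WRITE a=20  (a history now [(1, 15), (3, 10), (5, 26), (7, 7), (8, 11), (9, 33), (10, 39), (11, 4), (13, 9), (14, 20), (16, 20)])
v17: WRITE b=18  (b history now [(2, 30), (4, 28), (6, 19), (12, 29), (15, 35), (17, 18)])
v18: WRITE a=38  (a history now [(1, 15), (3, 10), (5, 26), (7, 7), (8, 11), (9, 33), (10, 39), (11, 4), (13, 9), (14, 20), (16, 20), (18, 38)])
v19: WRITE b=7  (b history now [(2, 30), (4, 28), (6, 19), (12, 29), (15, 35), (17, 18), (19, 7)])
v20: WRITE a=34  (a history now [(1, 15), (3, 10), (5, 26), (7, 7), (8, 11), (9, 33), (10, 39), (11, 4), (13, 9), (14, 20), (16, 20), (18, 38), (20, 34)])

Answer: 15
28
10
39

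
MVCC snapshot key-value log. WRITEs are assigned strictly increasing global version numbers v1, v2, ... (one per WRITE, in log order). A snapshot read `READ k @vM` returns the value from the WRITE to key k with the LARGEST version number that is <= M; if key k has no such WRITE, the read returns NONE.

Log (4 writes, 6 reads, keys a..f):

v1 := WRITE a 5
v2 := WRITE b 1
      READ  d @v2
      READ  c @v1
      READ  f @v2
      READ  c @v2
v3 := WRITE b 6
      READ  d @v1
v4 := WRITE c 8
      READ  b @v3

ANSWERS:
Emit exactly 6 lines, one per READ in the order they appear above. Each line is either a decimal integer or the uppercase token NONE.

v1: WRITE a=5  (a history now [(1, 5)])
v2: WRITE b=1  (b history now [(2, 1)])
READ d @v2: history=[] -> no version <= 2 -> NONE
READ c @v1: history=[] -> no version <= 1 -> NONE
READ f @v2: history=[] -> no version <= 2 -> NONE
READ c @v2: history=[] -> no version <= 2 -> NONE
v3: WRITE b=6  (b history now [(2, 1), (3, 6)])
READ d @v1: history=[] -> no version <= 1 -> NONE
v4: WRITE c=8  (c history now [(4, 8)])
READ b @v3: history=[(2, 1), (3, 6)] -> pick v3 -> 6

Answer: NONE
NONE
NONE
NONE
NONE
6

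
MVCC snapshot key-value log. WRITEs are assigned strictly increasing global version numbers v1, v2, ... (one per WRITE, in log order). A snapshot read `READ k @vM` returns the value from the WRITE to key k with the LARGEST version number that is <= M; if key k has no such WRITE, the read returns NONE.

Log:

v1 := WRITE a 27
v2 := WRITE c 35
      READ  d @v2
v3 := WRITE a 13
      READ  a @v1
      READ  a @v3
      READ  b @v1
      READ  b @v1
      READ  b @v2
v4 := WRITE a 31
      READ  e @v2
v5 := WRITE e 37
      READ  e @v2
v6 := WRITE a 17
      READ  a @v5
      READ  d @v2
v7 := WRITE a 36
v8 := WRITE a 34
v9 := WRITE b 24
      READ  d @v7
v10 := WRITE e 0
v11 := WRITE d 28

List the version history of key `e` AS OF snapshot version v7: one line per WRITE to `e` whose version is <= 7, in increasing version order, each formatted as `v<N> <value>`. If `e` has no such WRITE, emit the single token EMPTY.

Scan writes for key=e with version <= 7:
  v1 WRITE a 27 -> skip
  v2 WRITE c 35 -> skip
  v3 WRITE a 13 -> skip
  v4 WRITE a 31 -> skip
  v5 WRITE e 37 -> keep
  v6 WRITE a 17 -> skip
  v7 WRITE a 36 -> skip
  v8 WRITE a 34 -> skip
  v9 WRITE b 24 -> skip
  v10 WRITE e 0 -> drop (> snap)
  v11 WRITE d 28 -> skip
Collected: [(5, 37)]

Answer: v5 37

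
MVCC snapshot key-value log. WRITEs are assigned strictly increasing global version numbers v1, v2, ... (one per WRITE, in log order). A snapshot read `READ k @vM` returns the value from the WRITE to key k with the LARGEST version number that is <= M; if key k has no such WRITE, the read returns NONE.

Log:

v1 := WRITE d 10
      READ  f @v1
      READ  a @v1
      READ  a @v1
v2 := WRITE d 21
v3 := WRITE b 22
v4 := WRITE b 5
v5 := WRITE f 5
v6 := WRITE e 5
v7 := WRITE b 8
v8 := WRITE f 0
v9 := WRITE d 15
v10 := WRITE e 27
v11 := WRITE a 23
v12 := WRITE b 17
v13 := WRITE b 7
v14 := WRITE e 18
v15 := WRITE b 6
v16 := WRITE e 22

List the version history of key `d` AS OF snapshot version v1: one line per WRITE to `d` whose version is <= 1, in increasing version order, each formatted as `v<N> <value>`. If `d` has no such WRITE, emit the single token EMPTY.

Answer: v1 10

Derivation:
Scan writes for key=d with version <= 1:
  v1 WRITE d 10 -> keep
  v2 WRITE d 21 -> drop (> snap)
  v3 WRITE b 22 -> skip
  v4 WRITE b 5 -> skip
  v5 WRITE f 5 -> skip
  v6 WRITE e 5 -> skip
  v7 WRITE b 8 -> skip
  v8 WRITE f 0 -> skip
  v9 WRITE d 15 -> drop (> snap)
  v10 WRITE e 27 -> skip
  v11 WRITE a 23 -> skip
  v12 WRITE b 17 -> skip
  v13 WRITE b 7 -> skip
  v14 WRITE e 18 -> skip
  v15 WRITE b 6 -> skip
  v16 WRITE e 22 -> skip
Collected: [(1, 10)]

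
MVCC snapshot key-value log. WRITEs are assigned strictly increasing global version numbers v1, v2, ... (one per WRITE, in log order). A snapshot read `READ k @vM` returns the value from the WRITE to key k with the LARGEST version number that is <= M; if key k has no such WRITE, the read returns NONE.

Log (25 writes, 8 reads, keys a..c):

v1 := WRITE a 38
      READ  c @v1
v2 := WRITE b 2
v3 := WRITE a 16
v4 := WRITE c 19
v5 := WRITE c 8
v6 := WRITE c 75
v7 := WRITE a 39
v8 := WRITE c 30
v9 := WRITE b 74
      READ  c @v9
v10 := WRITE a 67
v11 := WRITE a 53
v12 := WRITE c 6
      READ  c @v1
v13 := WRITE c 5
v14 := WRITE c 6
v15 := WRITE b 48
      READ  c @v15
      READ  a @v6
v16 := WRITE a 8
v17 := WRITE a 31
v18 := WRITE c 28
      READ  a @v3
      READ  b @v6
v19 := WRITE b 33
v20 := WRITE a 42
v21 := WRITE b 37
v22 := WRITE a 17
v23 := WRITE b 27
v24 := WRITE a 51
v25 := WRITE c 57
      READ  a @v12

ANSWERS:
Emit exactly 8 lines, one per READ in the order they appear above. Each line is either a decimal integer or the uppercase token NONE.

Answer: NONE
30
NONE
6
16
16
2
53

Derivation:
v1: WRITE a=38  (a history now [(1, 38)])
READ c @v1: history=[] -> no version <= 1 -> NONE
v2: WRITE b=2  (b history now [(2, 2)])
v3: WRITE a=16  (a history now [(1, 38), (3, 16)])
v4: WRITE c=19  (c history now [(4, 19)])
v5: WRITE c=8  (c history now [(4, 19), (5, 8)])
v6: WRITE c=75  (c history now [(4, 19), (5, 8), (6, 75)])
v7: WRITE a=39  (a history now [(1, 38), (3, 16), (7, 39)])
v8: WRITE c=30  (c history now [(4, 19), (5, 8), (6, 75), (8, 30)])
v9: WRITE b=74  (b history now [(2, 2), (9, 74)])
READ c @v9: history=[(4, 19), (5, 8), (6, 75), (8, 30)] -> pick v8 -> 30
v10: WRITE a=67  (a history now [(1, 38), (3, 16), (7, 39), (10, 67)])
v11: WRITE a=53  (a history now [(1, 38), (3, 16), (7, 39), (10, 67), (11, 53)])
v12: WRITE c=6  (c history now [(4, 19), (5, 8), (6, 75), (8, 30), (12, 6)])
READ c @v1: history=[(4, 19), (5, 8), (6, 75), (8, 30), (12, 6)] -> no version <= 1 -> NONE
v13: WRITE c=5  (c history now [(4, 19), (5, 8), (6, 75), (8, 30), (12, 6), (13, 5)])
v14: WRITE c=6  (c history now [(4, 19), (5, 8), (6, 75), (8, 30), (12, 6), (13, 5), (14, 6)])
v15: WRITE b=48  (b history now [(2, 2), (9, 74), (15, 48)])
READ c @v15: history=[(4, 19), (5, 8), (6, 75), (8, 30), (12, 6), (13, 5), (14, 6)] -> pick v14 -> 6
READ a @v6: history=[(1, 38), (3, 16), (7, 39), (10, 67), (11, 53)] -> pick v3 -> 16
v16: WRITE a=8  (a history now [(1, 38), (3, 16), (7, 39), (10, 67), (11, 53), (16, 8)])
v17: WRITE a=31  (a history now [(1, 38), (3, 16), (7, 39), (10, 67), (11, 53), (16, 8), (17, 31)])
v18: WRITE c=28  (c history now [(4, 19), (5, 8), (6, 75), (8, 30), (12, 6), (13, 5), (14, 6), (18, 28)])
READ a @v3: history=[(1, 38), (3, 16), (7, 39), (10, 67), (11, 53), (16, 8), (17, 31)] -> pick v3 -> 16
READ b @v6: history=[(2, 2), (9, 74), (15, 48)] -> pick v2 -> 2
v19: WRITE b=33  (b history now [(2, 2), (9, 74), (15, 48), (19, 33)])
v20: WRITE a=42  (a history now [(1, 38), (3, 16), (7, 39), (10, 67), (11, 53), (16, 8), (17, 31), (20, 42)])
v21: WRITE b=37  (b history now [(2, 2), (9, 74), (15, 48), (19, 33), (21, 37)])
v22: WRITE a=17  (a history now [(1, 38), (3, 16), (7, 39), (10, 67), (11, 53), (16, 8), (17, 31), (20, 42), (22, 17)])
v23: WRITE b=27  (b history now [(2, 2), (9, 74), (15, 48), (19, 33), (21, 37), (23, 27)])
v24: WRITE a=51  (a history now [(1, 38), (3, 16), (7, 39), (10, 67), (11, 53), (16, 8), (17, 31), (20, 42), (22, 17), (24, 51)])
v25: WRITE c=57  (c history now [(4, 19), (5, 8), (6, 75), (8, 30), (12, 6), (13, 5), (14, 6), (18, 28), (25, 57)])
READ a @v12: history=[(1, 38), (3, 16), (7, 39), (10, 67), (11, 53), (16, 8), (17, 31), (20, 42), (22, 17), (24, 51)] -> pick v11 -> 53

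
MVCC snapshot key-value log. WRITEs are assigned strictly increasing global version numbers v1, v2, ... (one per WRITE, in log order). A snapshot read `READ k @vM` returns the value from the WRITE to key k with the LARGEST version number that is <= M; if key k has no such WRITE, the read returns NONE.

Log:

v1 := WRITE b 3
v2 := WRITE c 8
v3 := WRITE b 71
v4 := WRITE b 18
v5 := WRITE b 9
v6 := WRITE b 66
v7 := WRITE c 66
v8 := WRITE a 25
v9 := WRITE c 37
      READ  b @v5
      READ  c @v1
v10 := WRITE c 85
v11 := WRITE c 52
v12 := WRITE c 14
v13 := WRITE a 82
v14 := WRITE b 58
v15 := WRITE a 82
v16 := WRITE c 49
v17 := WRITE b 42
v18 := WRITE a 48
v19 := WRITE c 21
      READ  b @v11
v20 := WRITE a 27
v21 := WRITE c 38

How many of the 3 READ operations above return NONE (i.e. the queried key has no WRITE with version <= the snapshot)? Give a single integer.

v1: WRITE b=3  (b history now [(1, 3)])
v2: WRITE c=8  (c history now [(2, 8)])
v3: WRITE b=71  (b history now [(1, 3), (3, 71)])
v4: WRITE b=18  (b history now [(1, 3), (3, 71), (4, 18)])
v5: WRITE b=9  (b history now [(1, 3), (3, 71), (4, 18), (5, 9)])
v6: WRITE b=66  (b history now [(1, 3), (3, 71), (4, 18), (5, 9), (6, 66)])
v7: WRITE c=66  (c history now [(2, 8), (7, 66)])
v8: WRITE a=25  (a history now [(8, 25)])
v9: WRITE c=37  (c history now [(2, 8), (7, 66), (9, 37)])
READ b @v5: history=[(1, 3), (3, 71), (4, 18), (5, 9), (6, 66)] -> pick v5 -> 9
READ c @v1: history=[(2, 8), (7, 66), (9, 37)] -> no version <= 1 -> NONE
v10: WRITE c=85  (c history now [(2, 8), (7, 66), (9, 37), (10, 85)])
v11: WRITE c=52  (c history now [(2, 8), (7, 66), (9, 37), (10, 85), (11, 52)])
v12: WRITE c=14  (c history now [(2, 8), (7, 66), (9, 37), (10, 85), (11, 52), (12, 14)])
v13: WRITE a=82  (a history now [(8, 25), (13, 82)])
v14: WRITE b=58  (b history now [(1, 3), (3, 71), (4, 18), (5, 9), (6, 66), (14, 58)])
v15: WRITE a=82  (a history now [(8, 25), (13, 82), (15, 82)])
v16: WRITE c=49  (c history now [(2, 8), (7, 66), (9, 37), (10, 85), (11, 52), (12, 14), (16, 49)])
v17: WRITE b=42  (b history now [(1, 3), (3, 71), (4, 18), (5, 9), (6, 66), (14, 58), (17, 42)])
v18: WRITE a=48  (a history now [(8, 25), (13, 82), (15, 82), (18, 48)])
v19: WRITE c=21  (c history now [(2, 8), (7, 66), (9, 37), (10, 85), (11, 52), (12, 14), (16, 49), (19, 21)])
READ b @v11: history=[(1, 3), (3, 71), (4, 18), (5, 9), (6, 66), (14, 58), (17, 42)] -> pick v6 -> 66
v20: WRITE a=27  (a history now [(8, 25), (13, 82), (15, 82), (18, 48), (20, 27)])
v21: WRITE c=38  (c history now [(2, 8), (7, 66), (9, 37), (10, 85), (11, 52), (12, 14), (16, 49), (19, 21), (21, 38)])
Read results in order: ['9', 'NONE', '66']
NONE count = 1

Answer: 1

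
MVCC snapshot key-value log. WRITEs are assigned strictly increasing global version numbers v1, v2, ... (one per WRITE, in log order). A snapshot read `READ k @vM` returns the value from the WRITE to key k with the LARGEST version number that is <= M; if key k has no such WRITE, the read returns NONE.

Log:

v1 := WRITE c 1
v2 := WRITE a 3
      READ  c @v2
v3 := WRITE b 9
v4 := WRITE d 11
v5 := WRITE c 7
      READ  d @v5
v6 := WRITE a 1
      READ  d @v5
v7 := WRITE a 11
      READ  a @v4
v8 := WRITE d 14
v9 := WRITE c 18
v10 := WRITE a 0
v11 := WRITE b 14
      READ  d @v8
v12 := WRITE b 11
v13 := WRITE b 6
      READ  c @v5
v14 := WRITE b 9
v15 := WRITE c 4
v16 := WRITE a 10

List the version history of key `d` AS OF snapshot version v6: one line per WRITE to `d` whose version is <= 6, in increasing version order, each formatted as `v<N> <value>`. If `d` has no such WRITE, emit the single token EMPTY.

Scan writes for key=d with version <= 6:
  v1 WRITE c 1 -> skip
  v2 WRITE a 3 -> skip
  v3 WRITE b 9 -> skip
  v4 WRITE d 11 -> keep
  v5 WRITE c 7 -> skip
  v6 WRITE a 1 -> skip
  v7 WRITE a 11 -> skip
  v8 WRITE d 14 -> drop (> snap)
  v9 WRITE c 18 -> skip
  v10 WRITE a 0 -> skip
  v11 WRITE b 14 -> skip
  v12 WRITE b 11 -> skip
  v13 WRITE b 6 -> skip
  v14 WRITE b 9 -> skip
  v15 WRITE c 4 -> skip
  v16 WRITE a 10 -> skip
Collected: [(4, 11)]

Answer: v4 11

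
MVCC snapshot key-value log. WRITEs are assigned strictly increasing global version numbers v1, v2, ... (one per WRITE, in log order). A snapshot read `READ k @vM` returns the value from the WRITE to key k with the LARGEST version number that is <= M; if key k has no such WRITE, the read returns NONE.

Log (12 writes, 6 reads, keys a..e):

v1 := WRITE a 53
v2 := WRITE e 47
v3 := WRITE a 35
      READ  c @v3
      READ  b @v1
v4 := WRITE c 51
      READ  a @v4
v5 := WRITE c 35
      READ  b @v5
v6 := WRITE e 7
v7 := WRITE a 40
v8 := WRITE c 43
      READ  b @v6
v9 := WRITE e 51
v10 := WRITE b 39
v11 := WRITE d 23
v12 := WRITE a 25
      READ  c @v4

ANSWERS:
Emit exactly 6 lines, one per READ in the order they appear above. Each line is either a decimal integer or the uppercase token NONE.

v1: WRITE a=53  (a history now [(1, 53)])
v2: WRITE e=47  (e history now [(2, 47)])
v3: WRITE a=35  (a history now [(1, 53), (3, 35)])
READ c @v3: history=[] -> no version <= 3 -> NONE
READ b @v1: history=[] -> no version <= 1 -> NONE
v4: WRITE c=51  (c history now [(4, 51)])
READ a @v4: history=[(1, 53), (3, 35)] -> pick v3 -> 35
v5: WRITE c=35  (c history now [(4, 51), (5, 35)])
READ b @v5: history=[] -> no version <= 5 -> NONE
v6: WRITE e=7  (e history now [(2, 47), (6, 7)])
v7: WRITE a=40  (a history now [(1, 53), (3, 35), (7, 40)])
v8: WRITE c=43  (c history now [(4, 51), (5, 35), (8, 43)])
READ b @v6: history=[] -> no version <= 6 -> NONE
v9: WRITE e=51  (e history now [(2, 47), (6, 7), (9, 51)])
v10: WRITE b=39  (b history now [(10, 39)])
v11: WRITE d=23  (d history now [(11, 23)])
v12: WRITE a=25  (a history now [(1, 53), (3, 35), (7, 40), (12, 25)])
READ c @v4: history=[(4, 51), (5, 35), (8, 43)] -> pick v4 -> 51

Answer: NONE
NONE
35
NONE
NONE
51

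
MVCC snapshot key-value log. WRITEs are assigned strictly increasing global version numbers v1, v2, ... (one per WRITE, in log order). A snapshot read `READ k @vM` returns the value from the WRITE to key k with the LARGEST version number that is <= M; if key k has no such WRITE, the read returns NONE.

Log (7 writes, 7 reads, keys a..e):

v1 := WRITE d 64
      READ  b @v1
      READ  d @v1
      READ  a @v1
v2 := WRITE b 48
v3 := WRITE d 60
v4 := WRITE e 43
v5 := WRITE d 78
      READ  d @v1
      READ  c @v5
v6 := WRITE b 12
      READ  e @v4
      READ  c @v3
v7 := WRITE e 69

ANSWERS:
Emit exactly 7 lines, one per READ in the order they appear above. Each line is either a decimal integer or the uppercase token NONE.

v1: WRITE d=64  (d history now [(1, 64)])
READ b @v1: history=[] -> no version <= 1 -> NONE
READ d @v1: history=[(1, 64)] -> pick v1 -> 64
READ a @v1: history=[] -> no version <= 1 -> NONE
v2: WRITE b=48  (b history now [(2, 48)])
v3: WRITE d=60  (d history now [(1, 64), (3, 60)])
v4: WRITE e=43  (e history now [(4, 43)])
v5: WRITE d=78  (d history now [(1, 64), (3, 60), (5, 78)])
READ d @v1: history=[(1, 64), (3, 60), (5, 78)] -> pick v1 -> 64
READ c @v5: history=[] -> no version <= 5 -> NONE
v6: WRITE b=12  (b history now [(2, 48), (6, 12)])
READ e @v4: history=[(4, 43)] -> pick v4 -> 43
READ c @v3: history=[] -> no version <= 3 -> NONE
v7: WRITE e=69  (e history now [(4, 43), (7, 69)])

Answer: NONE
64
NONE
64
NONE
43
NONE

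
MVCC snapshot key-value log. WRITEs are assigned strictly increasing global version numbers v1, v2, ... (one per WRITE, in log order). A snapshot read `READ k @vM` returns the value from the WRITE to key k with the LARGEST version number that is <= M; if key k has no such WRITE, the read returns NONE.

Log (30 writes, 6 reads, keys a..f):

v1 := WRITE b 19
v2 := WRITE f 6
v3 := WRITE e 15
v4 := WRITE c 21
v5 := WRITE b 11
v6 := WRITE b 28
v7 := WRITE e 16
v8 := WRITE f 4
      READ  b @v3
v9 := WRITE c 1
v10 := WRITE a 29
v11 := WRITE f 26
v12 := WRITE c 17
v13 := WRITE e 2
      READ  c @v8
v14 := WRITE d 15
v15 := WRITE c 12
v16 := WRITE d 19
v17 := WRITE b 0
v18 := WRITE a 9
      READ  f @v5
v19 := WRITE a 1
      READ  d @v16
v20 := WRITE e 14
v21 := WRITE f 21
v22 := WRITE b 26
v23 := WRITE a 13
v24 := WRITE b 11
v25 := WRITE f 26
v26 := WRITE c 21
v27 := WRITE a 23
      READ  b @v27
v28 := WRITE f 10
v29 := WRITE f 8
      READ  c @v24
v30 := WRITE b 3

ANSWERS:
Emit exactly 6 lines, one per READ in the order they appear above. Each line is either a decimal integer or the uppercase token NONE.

v1: WRITE b=19  (b history now [(1, 19)])
v2: WRITE f=6  (f history now [(2, 6)])
v3: WRITE e=15  (e history now [(3, 15)])
v4: WRITE c=21  (c history now [(4, 21)])
v5: WRITE b=11  (b history now [(1, 19), (5, 11)])
v6: WRITE b=28  (b history now [(1, 19), (5, 11), (6, 28)])
v7: WRITE e=16  (e history now [(3, 15), (7, 16)])
v8: WRITE f=4  (f history now [(2, 6), (8, 4)])
READ b @v3: history=[(1, 19), (5, 11), (6, 28)] -> pick v1 -> 19
v9: WRITE c=1  (c history now [(4, 21), (9, 1)])
v10: WRITE a=29  (a history now [(10, 29)])
v11: WRITE f=26  (f history now [(2, 6), (8, 4), (11, 26)])
v12: WRITE c=17  (c history now [(4, 21), (9, 1), (12, 17)])
v13: WRITE e=2  (e history now [(3, 15), (7, 16), (13, 2)])
READ c @v8: history=[(4, 21), (9, 1), (12, 17)] -> pick v4 -> 21
v14: WRITE d=15  (d history now [(14, 15)])
v15: WRITE c=12  (c history now [(4, 21), (9, 1), (12, 17), (15, 12)])
v16: WRITE d=19  (d history now [(14, 15), (16, 19)])
v17: WRITE b=0  (b history now [(1, 19), (5, 11), (6, 28), (17, 0)])
v18: WRITE a=9  (a history now [(10, 29), (18, 9)])
READ f @v5: history=[(2, 6), (8, 4), (11, 26)] -> pick v2 -> 6
v19: WRITE a=1  (a history now [(10, 29), (18, 9), (19, 1)])
READ d @v16: history=[(14, 15), (16, 19)] -> pick v16 -> 19
v20: WRITE e=14  (e history now [(3, 15), (7, 16), (13, 2), (20, 14)])
v21: WRITE f=21  (f history now [(2, 6), (8, 4), (11, 26), (21, 21)])
v22: WRITE b=26  (b history now [(1, 19), (5, 11), (6, 28), (17, 0), (22, 26)])
v23: WRITE a=13  (a history now [(10, 29), (18, 9), (19, 1), (23, 13)])
v24: WRITE b=11  (b history now [(1, 19), (5, 11), (6, 28), (17, 0), (22, 26), (24, 11)])
v25: WRITE f=26  (f history now [(2, 6), (8, 4), (11, 26), (21, 21), (25, 26)])
v26: WRITE c=21  (c history now [(4, 21), (9, 1), (12, 17), (15, 12), (26, 21)])
v27: WRITE a=23  (a history now [(10, 29), (18, 9), (19, 1), (23, 13), (27, 23)])
READ b @v27: history=[(1, 19), (5, 11), (6, 28), (17, 0), (22, 26), (24, 11)] -> pick v24 -> 11
v28: WRITE f=10  (f history now [(2, 6), (8, 4), (11, 26), (21, 21), (25, 26), (28, 10)])
v29: WRITE f=8  (f history now [(2, 6), (8, 4), (11, 26), (21, 21), (25, 26), (28, 10), (29, 8)])
READ c @v24: history=[(4, 21), (9, 1), (12, 17), (15, 12), (26, 21)] -> pick v15 -> 12
v30: WRITE b=3  (b history now [(1, 19), (5, 11), (6, 28), (17, 0), (22, 26), (24, 11), (30, 3)])

Answer: 19
21
6
19
11
12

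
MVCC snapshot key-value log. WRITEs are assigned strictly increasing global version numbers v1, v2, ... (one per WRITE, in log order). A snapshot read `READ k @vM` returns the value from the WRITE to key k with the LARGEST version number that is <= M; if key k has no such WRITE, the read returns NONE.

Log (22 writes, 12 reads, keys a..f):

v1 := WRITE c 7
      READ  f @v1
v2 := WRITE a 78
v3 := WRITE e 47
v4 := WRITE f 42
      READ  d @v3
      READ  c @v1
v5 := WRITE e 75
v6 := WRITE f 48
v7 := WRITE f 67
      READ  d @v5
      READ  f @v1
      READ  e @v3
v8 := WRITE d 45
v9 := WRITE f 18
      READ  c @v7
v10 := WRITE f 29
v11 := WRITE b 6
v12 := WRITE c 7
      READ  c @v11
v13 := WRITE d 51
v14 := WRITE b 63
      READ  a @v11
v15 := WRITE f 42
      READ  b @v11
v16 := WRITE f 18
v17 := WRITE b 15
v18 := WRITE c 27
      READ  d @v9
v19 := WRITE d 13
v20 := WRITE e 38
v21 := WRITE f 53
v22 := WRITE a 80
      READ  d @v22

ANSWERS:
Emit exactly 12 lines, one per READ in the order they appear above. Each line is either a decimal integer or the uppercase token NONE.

v1: WRITE c=7  (c history now [(1, 7)])
READ f @v1: history=[] -> no version <= 1 -> NONE
v2: WRITE a=78  (a history now [(2, 78)])
v3: WRITE e=47  (e history now [(3, 47)])
v4: WRITE f=42  (f history now [(4, 42)])
READ d @v3: history=[] -> no version <= 3 -> NONE
READ c @v1: history=[(1, 7)] -> pick v1 -> 7
v5: WRITE e=75  (e history now [(3, 47), (5, 75)])
v6: WRITE f=48  (f history now [(4, 42), (6, 48)])
v7: WRITE f=67  (f history now [(4, 42), (6, 48), (7, 67)])
READ d @v5: history=[] -> no version <= 5 -> NONE
READ f @v1: history=[(4, 42), (6, 48), (7, 67)] -> no version <= 1 -> NONE
READ e @v3: history=[(3, 47), (5, 75)] -> pick v3 -> 47
v8: WRITE d=45  (d history now [(8, 45)])
v9: WRITE f=18  (f history now [(4, 42), (6, 48), (7, 67), (9, 18)])
READ c @v7: history=[(1, 7)] -> pick v1 -> 7
v10: WRITE f=29  (f history now [(4, 42), (6, 48), (7, 67), (9, 18), (10, 29)])
v11: WRITE b=6  (b history now [(11, 6)])
v12: WRITE c=7  (c history now [(1, 7), (12, 7)])
READ c @v11: history=[(1, 7), (12, 7)] -> pick v1 -> 7
v13: WRITE d=51  (d history now [(8, 45), (13, 51)])
v14: WRITE b=63  (b history now [(11, 6), (14, 63)])
READ a @v11: history=[(2, 78)] -> pick v2 -> 78
v15: WRITE f=42  (f history now [(4, 42), (6, 48), (7, 67), (9, 18), (10, 29), (15, 42)])
READ b @v11: history=[(11, 6), (14, 63)] -> pick v11 -> 6
v16: WRITE f=18  (f history now [(4, 42), (6, 48), (7, 67), (9, 18), (10, 29), (15, 42), (16, 18)])
v17: WRITE b=15  (b history now [(11, 6), (14, 63), (17, 15)])
v18: WRITE c=27  (c history now [(1, 7), (12, 7), (18, 27)])
READ d @v9: history=[(8, 45), (13, 51)] -> pick v8 -> 45
v19: WRITE d=13  (d history now [(8, 45), (13, 51), (19, 13)])
v20: WRITE e=38  (e history now [(3, 47), (5, 75), (20, 38)])
v21: WRITE f=53  (f history now [(4, 42), (6, 48), (7, 67), (9, 18), (10, 29), (15, 42), (16, 18), (21, 53)])
v22: WRITE a=80  (a history now [(2, 78), (22, 80)])
READ d @v22: history=[(8, 45), (13, 51), (19, 13)] -> pick v19 -> 13

Answer: NONE
NONE
7
NONE
NONE
47
7
7
78
6
45
13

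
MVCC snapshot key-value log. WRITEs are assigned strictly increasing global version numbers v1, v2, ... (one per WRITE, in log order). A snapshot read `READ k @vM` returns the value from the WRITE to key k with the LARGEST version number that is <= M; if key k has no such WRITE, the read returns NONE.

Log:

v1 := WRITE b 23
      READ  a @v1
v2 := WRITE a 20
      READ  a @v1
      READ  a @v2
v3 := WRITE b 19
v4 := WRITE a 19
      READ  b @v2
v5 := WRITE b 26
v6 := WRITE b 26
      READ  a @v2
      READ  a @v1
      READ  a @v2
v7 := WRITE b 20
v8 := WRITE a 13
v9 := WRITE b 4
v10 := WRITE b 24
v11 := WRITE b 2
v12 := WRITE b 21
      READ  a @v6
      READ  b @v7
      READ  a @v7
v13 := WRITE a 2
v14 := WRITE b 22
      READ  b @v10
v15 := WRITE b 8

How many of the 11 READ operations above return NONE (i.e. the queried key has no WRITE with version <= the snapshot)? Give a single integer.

v1: WRITE b=23  (b history now [(1, 23)])
READ a @v1: history=[] -> no version <= 1 -> NONE
v2: WRITE a=20  (a history now [(2, 20)])
READ a @v1: history=[(2, 20)] -> no version <= 1 -> NONE
READ a @v2: history=[(2, 20)] -> pick v2 -> 20
v3: WRITE b=19  (b history now [(1, 23), (3, 19)])
v4: WRITE a=19  (a history now [(2, 20), (4, 19)])
READ b @v2: history=[(1, 23), (3, 19)] -> pick v1 -> 23
v5: WRITE b=26  (b history now [(1, 23), (3, 19), (5, 26)])
v6: WRITE b=26  (b history now [(1, 23), (3, 19), (5, 26), (6, 26)])
READ a @v2: history=[(2, 20), (4, 19)] -> pick v2 -> 20
READ a @v1: history=[(2, 20), (4, 19)] -> no version <= 1 -> NONE
READ a @v2: history=[(2, 20), (4, 19)] -> pick v2 -> 20
v7: WRITE b=20  (b history now [(1, 23), (3, 19), (5, 26), (6, 26), (7, 20)])
v8: WRITE a=13  (a history now [(2, 20), (4, 19), (8, 13)])
v9: WRITE b=4  (b history now [(1, 23), (3, 19), (5, 26), (6, 26), (7, 20), (9, 4)])
v10: WRITE b=24  (b history now [(1, 23), (3, 19), (5, 26), (6, 26), (7, 20), (9, 4), (10, 24)])
v11: WRITE b=2  (b history now [(1, 23), (3, 19), (5, 26), (6, 26), (7, 20), (9, 4), (10, 24), (11, 2)])
v12: WRITE b=21  (b history now [(1, 23), (3, 19), (5, 26), (6, 26), (7, 20), (9, 4), (10, 24), (11, 2), (12, 21)])
READ a @v6: history=[(2, 20), (4, 19), (8, 13)] -> pick v4 -> 19
READ b @v7: history=[(1, 23), (3, 19), (5, 26), (6, 26), (7, 20), (9, 4), (10, 24), (11, 2), (12, 21)] -> pick v7 -> 20
READ a @v7: history=[(2, 20), (4, 19), (8, 13)] -> pick v4 -> 19
v13: WRITE a=2  (a history now [(2, 20), (4, 19), (8, 13), (13, 2)])
v14: WRITE b=22  (b history now [(1, 23), (3, 19), (5, 26), (6, 26), (7, 20), (9, 4), (10, 24), (11, 2), (12, 21), (14, 22)])
READ b @v10: history=[(1, 23), (3, 19), (5, 26), (6, 26), (7, 20), (9, 4), (10, 24), (11, 2), (12, 21), (14, 22)] -> pick v10 -> 24
v15: WRITE b=8  (b history now [(1, 23), (3, 19), (5, 26), (6, 26), (7, 20), (9, 4), (10, 24), (11, 2), (12, 21), (14, 22), (15, 8)])
Read results in order: ['NONE', 'NONE', '20', '23', '20', 'NONE', '20', '19', '20', '19', '24']
NONE count = 3

Answer: 3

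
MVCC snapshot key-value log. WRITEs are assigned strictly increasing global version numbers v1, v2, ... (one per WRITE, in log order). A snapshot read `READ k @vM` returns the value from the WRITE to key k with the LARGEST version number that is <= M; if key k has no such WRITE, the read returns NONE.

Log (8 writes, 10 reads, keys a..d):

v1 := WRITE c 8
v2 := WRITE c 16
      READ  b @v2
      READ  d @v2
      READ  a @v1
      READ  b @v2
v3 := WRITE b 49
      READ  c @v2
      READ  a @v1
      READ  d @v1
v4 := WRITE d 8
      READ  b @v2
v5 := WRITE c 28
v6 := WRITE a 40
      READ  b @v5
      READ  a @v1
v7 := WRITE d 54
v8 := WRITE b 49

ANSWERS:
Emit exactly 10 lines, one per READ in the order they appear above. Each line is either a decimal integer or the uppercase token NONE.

Answer: NONE
NONE
NONE
NONE
16
NONE
NONE
NONE
49
NONE

Derivation:
v1: WRITE c=8  (c history now [(1, 8)])
v2: WRITE c=16  (c history now [(1, 8), (2, 16)])
READ b @v2: history=[] -> no version <= 2 -> NONE
READ d @v2: history=[] -> no version <= 2 -> NONE
READ a @v1: history=[] -> no version <= 1 -> NONE
READ b @v2: history=[] -> no version <= 2 -> NONE
v3: WRITE b=49  (b history now [(3, 49)])
READ c @v2: history=[(1, 8), (2, 16)] -> pick v2 -> 16
READ a @v1: history=[] -> no version <= 1 -> NONE
READ d @v1: history=[] -> no version <= 1 -> NONE
v4: WRITE d=8  (d history now [(4, 8)])
READ b @v2: history=[(3, 49)] -> no version <= 2 -> NONE
v5: WRITE c=28  (c history now [(1, 8), (2, 16), (5, 28)])
v6: WRITE a=40  (a history now [(6, 40)])
READ b @v5: history=[(3, 49)] -> pick v3 -> 49
READ a @v1: history=[(6, 40)] -> no version <= 1 -> NONE
v7: WRITE d=54  (d history now [(4, 8), (7, 54)])
v8: WRITE b=49  (b history now [(3, 49), (8, 49)])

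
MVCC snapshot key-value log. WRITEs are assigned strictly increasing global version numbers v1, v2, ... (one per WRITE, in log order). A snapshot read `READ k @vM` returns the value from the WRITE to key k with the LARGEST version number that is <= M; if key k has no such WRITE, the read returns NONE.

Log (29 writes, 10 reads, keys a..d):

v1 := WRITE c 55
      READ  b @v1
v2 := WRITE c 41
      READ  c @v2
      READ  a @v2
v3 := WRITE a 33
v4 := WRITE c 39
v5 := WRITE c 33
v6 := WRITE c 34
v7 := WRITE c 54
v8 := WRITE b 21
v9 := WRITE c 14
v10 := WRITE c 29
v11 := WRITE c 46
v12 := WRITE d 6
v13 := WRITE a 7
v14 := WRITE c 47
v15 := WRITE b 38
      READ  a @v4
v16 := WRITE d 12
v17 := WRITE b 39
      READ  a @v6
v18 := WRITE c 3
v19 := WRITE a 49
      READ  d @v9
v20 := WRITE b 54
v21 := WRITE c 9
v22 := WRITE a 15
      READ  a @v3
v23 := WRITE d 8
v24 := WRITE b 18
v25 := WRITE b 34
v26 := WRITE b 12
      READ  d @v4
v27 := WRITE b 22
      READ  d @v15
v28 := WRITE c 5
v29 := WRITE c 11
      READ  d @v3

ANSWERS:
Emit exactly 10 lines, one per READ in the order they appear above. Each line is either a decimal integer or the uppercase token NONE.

v1: WRITE c=55  (c history now [(1, 55)])
READ b @v1: history=[] -> no version <= 1 -> NONE
v2: WRITE c=41  (c history now [(1, 55), (2, 41)])
READ c @v2: history=[(1, 55), (2, 41)] -> pick v2 -> 41
READ a @v2: history=[] -> no version <= 2 -> NONE
v3: WRITE a=33  (a history now [(3, 33)])
v4: WRITE c=39  (c history now [(1, 55), (2, 41), (4, 39)])
v5: WRITE c=33  (c history now [(1, 55), (2, 41), (4, 39), (5, 33)])
v6: WRITE c=34  (c history now [(1, 55), (2, 41), (4, 39), (5, 33), (6, 34)])
v7: WRITE c=54  (c history now [(1, 55), (2, 41), (4, 39), (5, 33), (6, 34), (7, 54)])
v8: WRITE b=21  (b history now [(8, 21)])
v9: WRITE c=14  (c history now [(1, 55), (2, 41), (4, 39), (5, 33), (6, 34), (7, 54), (9, 14)])
v10: WRITE c=29  (c history now [(1, 55), (2, 41), (4, 39), (5, 33), (6, 34), (7, 54), (9, 14), (10, 29)])
v11: WRITE c=46  (c history now [(1, 55), (2, 41), (4, 39), (5, 33), (6, 34), (7, 54), (9, 14), (10, 29), (11, 46)])
v12: WRITE d=6  (d history now [(12, 6)])
v13: WRITE a=7  (a history now [(3, 33), (13, 7)])
v14: WRITE c=47  (c history now [(1, 55), (2, 41), (4, 39), (5, 33), (6, 34), (7, 54), (9, 14), (10, 29), (11, 46), (14, 47)])
v15: WRITE b=38  (b history now [(8, 21), (15, 38)])
READ a @v4: history=[(3, 33), (13, 7)] -> pick v3 -> 33
v16: WRITE d=12  (d history now [(12, 6), (16, 12)])
v17: WRITE b=39  (b history now [(8, 21), (15, 38), (17, 39)])
READ a @v6: history=[(3, 33), (13, 7)] -> pick v3 -> 33
v18: WRITE c=3  (c history now [(1, 55), (2, 41), (4, 39), (5, 33), (6, 34), (7, 54), (9, 14), (10, 29), (11, 46), (14, 47), (18, 3)])
v19: WRITE a=49  (a history now [(3, 33), (13, 7), (19, 49)])
READ d @v9: history=[(12, 6), (16, 12)] -> no version <= 9 -> NONE
v20: WRITE b=54  (b history now [(8, 21), (15, 38), (17, 39), (20, 54)])
v21: WRITE c=9  (c history now [(1, 55), (2, 41), (4, 39), (5, 33), (6, 34), (7, 54), (9, 14), (10, 29), (11, 46), (14, 47), (18, 3), (21, 9)])
v22: WRITE a=15  (a history now [(3, 33), (13, 7), (19, 49), (22, 15)])
READ a @v3: history=[(3, 33), (13, 7), (19, 49), (22, 15)] -> pick v3 -> 33
v23: WRITE d=8  (d history now [(12, 6), (16, 12), (23, 8)])
v24: WRITE b=18  (b history now [(8, 21), (15, 38), (17, 39), (20, 54), (24, 18)])
v25: WRITE b=34  (b history now [(8, 21), (15, 38), (17, 39), (20, 54), (24, 18), (25, 34)])
v26: WRITE b=12  (b history now [(8, 21), (15, 38), (17, 39), (20, 54), (24, 18), (25, 34), (26, 12)])
READ d @v4: history=[(12, 6), (16, 12), (23, 8)] -> no version <= 4 -> NONE
v27: WRITE b=22  (b history now [(8, 21), (15, 38), (17, 39), (20, 54), (24, 18), (25, 34), (26, 12), (27, 22)])
READ d @v15: history=[(12, 6), (16, 12), (23, 8)] -> pick v12 -> 6
v28: WRITE c=5  (c history now [(1, 55), (2, 41), (4, 39), (5, 33), (6, 34), (7, 54), (9, 14), (10, 29), (11, 46), (14, 47), (18, 3), (21, 9), (28, 5)])
v29: WRITE c=11  (c history now [(1, 55), (2, 41), (4, 39), (5, 33), (6, 34), (7, 54), (9, 14), (10, 29), (11, 46), (14, 47), (18, 3), (21, 9), (28, 5), (29, 11)])
READ d @v3: history=[(12, 6), (16, 12), (23, 8)] -> no version <= 3 -> NONE

Answer: NONE
41
NONE
33
33
NONE
33
NONE
6
NONE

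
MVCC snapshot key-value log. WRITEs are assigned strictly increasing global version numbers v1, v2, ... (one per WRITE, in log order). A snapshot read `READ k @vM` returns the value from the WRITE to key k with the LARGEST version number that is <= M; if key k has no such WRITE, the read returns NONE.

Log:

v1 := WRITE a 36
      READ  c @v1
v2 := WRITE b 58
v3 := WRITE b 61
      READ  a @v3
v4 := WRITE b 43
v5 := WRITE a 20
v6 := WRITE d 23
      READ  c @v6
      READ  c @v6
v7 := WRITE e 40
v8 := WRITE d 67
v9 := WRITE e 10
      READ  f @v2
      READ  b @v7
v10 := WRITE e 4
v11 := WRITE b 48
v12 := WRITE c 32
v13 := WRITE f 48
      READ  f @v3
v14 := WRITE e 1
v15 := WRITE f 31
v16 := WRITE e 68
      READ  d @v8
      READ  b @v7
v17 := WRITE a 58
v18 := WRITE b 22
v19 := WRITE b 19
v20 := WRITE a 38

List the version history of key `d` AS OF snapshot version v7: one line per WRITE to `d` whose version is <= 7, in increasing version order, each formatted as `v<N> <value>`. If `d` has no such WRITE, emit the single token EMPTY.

Scan writes for key=d with version <= 7:
  v1 WRITE a 36 -> skip
  v2 WRITE b 58 -> skip
  v3 WRITE b 61 -> skip
  v4 WRITE b 43 -> skip
  v5 WRITE a 20 -> skip
  v6 WRITE d 23 -> keep
  v7 WRITE e 40 -> skip
  v8 WRITE d 67 -> drop (> snap)
  v9 WRITE e 10 -> skip
  v10 WRITE e 4 -> skip
  v11 WRITE b 48 -> skip
  v12 WRITE c 32 -> skip
  v13 WRITE f 48 -> skip
  v14 WRITE e 1 -> skip
  v15 WRITE f 31 -> skip
  v16 WRITE e 68 -> skip
  v17 WRITE a 58 -> skip
  v18 WRITE b 22 -> skip
  v19 WRITE b 19 -> skip
  v20 WRITE a 38 -> skip
Collected: [(6, 23)]

Answer: v6 23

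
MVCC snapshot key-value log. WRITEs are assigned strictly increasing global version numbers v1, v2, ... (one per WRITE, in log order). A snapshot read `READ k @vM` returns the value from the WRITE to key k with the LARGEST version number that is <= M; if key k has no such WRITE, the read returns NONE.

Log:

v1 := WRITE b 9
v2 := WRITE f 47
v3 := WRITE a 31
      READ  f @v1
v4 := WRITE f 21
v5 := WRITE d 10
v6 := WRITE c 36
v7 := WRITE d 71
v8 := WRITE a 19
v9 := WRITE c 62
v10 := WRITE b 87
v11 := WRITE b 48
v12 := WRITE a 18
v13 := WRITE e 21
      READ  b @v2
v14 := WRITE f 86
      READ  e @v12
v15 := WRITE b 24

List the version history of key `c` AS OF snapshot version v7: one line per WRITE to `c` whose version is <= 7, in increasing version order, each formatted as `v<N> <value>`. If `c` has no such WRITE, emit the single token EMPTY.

Answer: v6 36

Derivation:
Scan writes for key=c with version <= 7:
  v1 WRITE b 9 -> skip
  v2 WRITE f 47 -> skip
  v3 WRITE a 31 -> skip
  v4 WRITE f 21 -> skip
  v5 WRITE d 10 -> skip
  v6 WRITE c 36 -> keep
  v7 WRITE d 71 -> skip
  v8 WRITE a 19 -> skip
  v9 WRITE c 62 -> drop (> snap)
  v10 WRITE b 87 -> skip
  v11 WRITE b 48 -> skip
  v12 WRITE a 18 -> skip
  v13 WRITE e 21 -> skip
  v14 WRITE f 86 -> skip
  v15 WRITE b 24 -> skip
Collected: [(6, 36)]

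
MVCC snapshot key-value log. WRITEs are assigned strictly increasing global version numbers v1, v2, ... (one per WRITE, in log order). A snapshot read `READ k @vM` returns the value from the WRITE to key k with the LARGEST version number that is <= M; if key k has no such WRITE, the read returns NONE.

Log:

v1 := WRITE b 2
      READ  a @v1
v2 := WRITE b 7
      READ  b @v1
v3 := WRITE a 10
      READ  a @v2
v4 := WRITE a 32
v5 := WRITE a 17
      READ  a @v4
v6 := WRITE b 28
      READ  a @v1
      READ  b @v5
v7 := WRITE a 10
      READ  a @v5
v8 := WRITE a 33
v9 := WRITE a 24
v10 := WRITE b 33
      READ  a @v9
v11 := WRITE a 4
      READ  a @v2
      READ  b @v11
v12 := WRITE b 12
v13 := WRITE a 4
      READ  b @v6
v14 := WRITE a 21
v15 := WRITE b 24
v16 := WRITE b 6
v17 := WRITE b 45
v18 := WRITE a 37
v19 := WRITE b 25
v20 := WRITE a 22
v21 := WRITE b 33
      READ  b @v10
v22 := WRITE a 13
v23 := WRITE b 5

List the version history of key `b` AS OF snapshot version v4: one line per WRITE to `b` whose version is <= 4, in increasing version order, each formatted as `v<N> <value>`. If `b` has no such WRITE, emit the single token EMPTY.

Scan writes for key=b with version <= 4:
  v1 WRITE b 2 -> keep
  v2 WRITE b 7 -> keep
  v3 WRITE a 10 -> skip
  v4 WRITE a 32 -> skip
  v5 WRITE a 17 -> skip
  v6 WRITE b 28 -> drop (> snap)
  v7 WRITE a 10 -> skip
  v8 WRITE a 33 -> skip
  v9 WRITE a 24 -> skip
  v10 WRITE b 33 -> drop (> snap)
  v11 WRITE a 4 -> skip
  v12 WRITE b 12 -> drop (> snap)
  v13 WRITE a 4 -> skip
  v14 WRITE a 21 -> skip
  v15 WRITE b 24 -> drop (> snap)
  v16 WRITE b 6 -> drop (> snap)
  v17 WRITE b 45 -> drop (> snap)
  v18 WRITE a 37 -> skip
  v19 WRITE b 25 -> drop (> snap)
  v20 WRITE a 22 -> skip
  v21 WRITE b 33 -> drop (> snap)
  v22 WRITE a 13 -> skip
  v23 WRITE b 5 -> drop (> snap)
Collected: [(1, 2), (2, 7)]

Answer: v1 2
v2 7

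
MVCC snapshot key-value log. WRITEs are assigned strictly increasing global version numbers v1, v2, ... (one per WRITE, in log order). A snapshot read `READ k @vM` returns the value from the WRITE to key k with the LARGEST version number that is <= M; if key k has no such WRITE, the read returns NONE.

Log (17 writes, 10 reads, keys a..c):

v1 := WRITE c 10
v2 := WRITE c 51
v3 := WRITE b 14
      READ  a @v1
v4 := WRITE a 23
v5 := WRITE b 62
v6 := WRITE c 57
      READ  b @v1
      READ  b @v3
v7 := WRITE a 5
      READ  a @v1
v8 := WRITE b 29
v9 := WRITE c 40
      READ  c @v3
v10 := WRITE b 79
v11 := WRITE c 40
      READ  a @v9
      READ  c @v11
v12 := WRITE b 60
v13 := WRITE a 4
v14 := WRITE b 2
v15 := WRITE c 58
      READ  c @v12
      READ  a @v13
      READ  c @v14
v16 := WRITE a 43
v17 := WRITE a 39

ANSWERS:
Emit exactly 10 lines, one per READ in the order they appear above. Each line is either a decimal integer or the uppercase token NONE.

v1: WRITE c=10  (c history now [(1, 10)])
v2: WRITE c=51  (c history now [(1, 10), (2, 51)])
v3: WRITE b=14  (b history now [(3, 14)])
READ a @v1: history=[] -> no version <= 1 -> NONE
v4: WRITE a=23  (a history now [(4, 23)])
v5: WRITE b=62  (b history now [(3, 14), (5, 62)])
v6: WRITE c=57  (c history now [(1, 10), (2, 51), (6, 57)])
READ b @v1: history=[(3, 14), (5, 62)] -> no version <= 1 -> NONE
READ b @v3: history=[(3, 14), (5, 62)] -> pick v3 -> 14
v7: WRITE a=5  (a history now [(4, 23), (7, 5)])
READ a @v1: history=[(4, 23), (7, 5)] -> no version <= 1 -> NONE
v8: WRITE b=29  (b history now [(3, 14), (5, 62), (8, 29)])
v9: WRITE c=40  (c history now [(1, 10), (2, 51), (6, 57), (9, 40)])
READ c @v3: history=[(1, 10), (2, 51), (6, 57), (9, 40)] -> pick v2 -> 51
v10: WRITE b=79  (b history now [(3, 14), (5, 62), (8, 29), (10, 79)])
v11: WRITE c=40  (c history now [(1, 10), (2, 51), (6, 57), (9, 40), (11, 40)])
READ a @v9: history=[(4, 23), (7, 5)] -> pick v7 -> 5
READ c @v11: history=[(1, 10), (2, 51), (6, 57), (9, 40), (11, 40)] -> pick v11 -> 40
v12: WRITE b=60  (b history now [(3, 14), (5, 62), (8, 29), (10, 79), (12, 60)])
v13: WRITE a=4  (a history now [(4, 23), (7, 5), (13, 4)])
v14: WRITE b=2  (b history now [(3, 14), (5, 62), (8, 29), (10, 79), (12, 60), (14, 2)])
v15: WRITE c=58  (c history now [(1, 10), (2, 51), (6, 57), (9, 40), (11, 40), (15, 58)])
READ c @v12: history=[(1, 10), (2, 51), (6, 57), (9, 40), (11, 40), (15, 58)] -> pick v11 -> 40
READ a @v13: history=[(4, 23), (7, 5), (13, 4)] -> pick v13 -> 4
READ c @v14: history=[(1, 10), (2, 51), (6, 57), (9, 40), (11, 40), (15, 58)] -> pick v11 -> 40
v16: WRITE a=43  (a history now [(4, 23), (7, 5), (13, 4), (16, 43)])
v17: WRITE a=39  (a history now [(4, 23), (7, 5), (13, 4), (16, 43), (17, 39)])

Answer: NONE
NONE
14
NONE
51
5
40
40
4
40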